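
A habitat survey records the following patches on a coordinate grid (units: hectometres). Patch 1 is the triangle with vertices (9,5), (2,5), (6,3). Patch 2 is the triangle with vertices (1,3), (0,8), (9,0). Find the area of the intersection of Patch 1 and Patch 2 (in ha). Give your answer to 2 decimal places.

The intersection is the polygon with vertices (2,5), (3.375,5), (5.143,3.429).
By the shoelace formula its area is 1.08.

1.08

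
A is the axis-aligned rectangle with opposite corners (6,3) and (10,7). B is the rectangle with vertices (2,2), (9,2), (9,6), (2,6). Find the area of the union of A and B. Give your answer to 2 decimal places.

35.00

By inclusion–exclusion:
Individual areas: |A| = 16, |B| = 28.
|A∩B|: x∈[6,9], y∈[3,6] → 3·3 = 9.
|A ∪ B| = 44 − 9 = 35.00.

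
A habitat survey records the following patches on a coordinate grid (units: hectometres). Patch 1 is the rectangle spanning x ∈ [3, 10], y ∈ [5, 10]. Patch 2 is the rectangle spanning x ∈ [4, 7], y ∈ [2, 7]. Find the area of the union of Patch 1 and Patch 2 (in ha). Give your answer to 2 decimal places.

By inclusion–exclusion:
Individual areas: |Patch 1| = 35, |Patch 2| = 15.
|Patch 1∩Patch 2|: x∈[4,7], y∈[5,7] → 3·2 = 6.
|Patch 1 ∪ Patch 2| = 50 − 6 = 44.00.

44.00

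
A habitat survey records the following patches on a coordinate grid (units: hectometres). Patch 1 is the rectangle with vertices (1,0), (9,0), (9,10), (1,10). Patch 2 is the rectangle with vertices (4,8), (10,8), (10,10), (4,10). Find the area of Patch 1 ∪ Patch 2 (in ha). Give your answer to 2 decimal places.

By inclusion–exclusion:
Individual areas: |Patch 1| = 80, |Patch 2| = 12.
|Patch 1∩Patch 2|: x∈[4,9], y∈[8,10] → 5·2 = 10.
|Patch 1 ∪ Patch 2| = 92 − 10 = 82.00.

82.00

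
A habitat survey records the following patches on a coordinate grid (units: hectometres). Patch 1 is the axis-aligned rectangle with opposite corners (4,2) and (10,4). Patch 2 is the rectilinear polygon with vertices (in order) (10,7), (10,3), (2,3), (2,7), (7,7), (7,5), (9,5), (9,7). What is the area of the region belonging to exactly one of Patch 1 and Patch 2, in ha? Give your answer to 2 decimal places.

28.00

|Patch 1| = 12, |Patch 2| = 28, |Patch 1∩Patch 2| = 6.
|Patch 1 △ Patch 2| = |Patch 1| + |Patch 2| − 2·|Patch 1∩Patch 2| = 12 + 28 − 12 = 28.00.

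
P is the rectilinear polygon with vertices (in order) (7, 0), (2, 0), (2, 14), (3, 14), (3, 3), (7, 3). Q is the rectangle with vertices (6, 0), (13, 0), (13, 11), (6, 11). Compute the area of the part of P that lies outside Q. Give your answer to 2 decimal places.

|P| = 26, |P∩Q| = 3.
|P ∖ Q| = |P| − |P∩Q| = 26 − 3 = 23.00.

23.00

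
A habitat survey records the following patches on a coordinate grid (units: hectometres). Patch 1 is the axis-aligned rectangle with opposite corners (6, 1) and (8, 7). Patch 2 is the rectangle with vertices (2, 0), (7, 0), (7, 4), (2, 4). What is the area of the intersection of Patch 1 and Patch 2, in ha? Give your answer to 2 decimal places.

|Patch 1∩Patch 2|: x∈[6,7], y∈[1,4] → 1·3 = 3.

3.00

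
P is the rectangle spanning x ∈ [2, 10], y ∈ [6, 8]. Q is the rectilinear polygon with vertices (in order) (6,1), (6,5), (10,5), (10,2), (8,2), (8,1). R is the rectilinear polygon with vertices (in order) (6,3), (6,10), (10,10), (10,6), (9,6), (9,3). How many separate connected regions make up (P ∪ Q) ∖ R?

(P ∪ Q) ∖ R splits into 2 disjoint pieces (area 8, area 8).

2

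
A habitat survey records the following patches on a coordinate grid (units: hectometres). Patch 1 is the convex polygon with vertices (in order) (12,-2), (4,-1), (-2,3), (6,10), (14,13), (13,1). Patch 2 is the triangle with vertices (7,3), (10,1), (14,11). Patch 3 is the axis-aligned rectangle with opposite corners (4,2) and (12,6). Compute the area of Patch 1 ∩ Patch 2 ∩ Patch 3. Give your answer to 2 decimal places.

The intersection is the polygon with vertices (10.4,2), (8.5,2), (7,3), (9.625,6), (12,6).
By the shoelace formula its area is 12.11.

12.11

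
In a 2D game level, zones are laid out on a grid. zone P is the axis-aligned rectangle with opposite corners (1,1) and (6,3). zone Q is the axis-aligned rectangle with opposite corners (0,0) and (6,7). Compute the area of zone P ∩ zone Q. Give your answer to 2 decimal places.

10.00

|zone P∩zone Q|: x∈[1,6], y∈[1,3] → 5·2 = 10.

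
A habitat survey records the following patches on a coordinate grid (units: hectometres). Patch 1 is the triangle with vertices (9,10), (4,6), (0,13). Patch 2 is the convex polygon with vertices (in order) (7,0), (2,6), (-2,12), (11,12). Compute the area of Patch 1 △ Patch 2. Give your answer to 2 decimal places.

57.93

|Patch 1| = 25.5, |Patch 2| = 81, |Patch 1∩Patch 2| = 24.2857.
|Patch 1 △ Patch 2| = |Patch 1| + |Patch 2| − 2·|Patch 1∩Patch 2| = 25.5 + 81 − 48.5714 = 57.93.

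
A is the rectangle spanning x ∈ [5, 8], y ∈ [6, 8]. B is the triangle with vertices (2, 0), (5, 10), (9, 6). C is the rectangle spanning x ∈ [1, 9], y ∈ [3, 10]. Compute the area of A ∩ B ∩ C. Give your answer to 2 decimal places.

5.50

The intersection is the polygon with vertices (5,6), (5,8), (7,8), (8,7), (8,6).
By the shoelace formula its area is 5.50.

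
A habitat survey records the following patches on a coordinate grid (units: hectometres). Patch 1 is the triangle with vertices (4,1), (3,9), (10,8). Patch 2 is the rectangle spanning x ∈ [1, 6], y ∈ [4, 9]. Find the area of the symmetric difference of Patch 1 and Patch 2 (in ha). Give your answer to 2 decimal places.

26.91

|Patch 1| = 27.5, |Patch 2| = 25, |Patch 1∩Patch 2| = 12.7946.
|Patch 1 △ Patch 2| = |Patch 1| + |Patch 2| − 2·|Patch 1∩Patch 2| = 27.5 + 25 − 25.5893 = 26.91.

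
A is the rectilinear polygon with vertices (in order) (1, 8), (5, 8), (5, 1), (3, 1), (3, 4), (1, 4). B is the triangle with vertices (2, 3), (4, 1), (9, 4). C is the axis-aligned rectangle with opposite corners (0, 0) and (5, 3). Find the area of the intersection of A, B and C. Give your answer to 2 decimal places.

3.20

The intersection is the polygon with vertices (4,1), (3,2), (3,3), (5,3), (5,1.6).
By the shoelace formula its area is 3.20.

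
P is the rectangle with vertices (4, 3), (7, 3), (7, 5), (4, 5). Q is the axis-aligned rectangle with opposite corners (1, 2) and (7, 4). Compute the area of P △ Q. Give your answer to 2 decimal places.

|P∩Q|: x∈[4,7], y∈[3,4] → 3·1 = 3.
|P △ Q| = |P| + |Q| − 2·|P∩Q| = 6 + 12 − 6 = 12.00.

12.00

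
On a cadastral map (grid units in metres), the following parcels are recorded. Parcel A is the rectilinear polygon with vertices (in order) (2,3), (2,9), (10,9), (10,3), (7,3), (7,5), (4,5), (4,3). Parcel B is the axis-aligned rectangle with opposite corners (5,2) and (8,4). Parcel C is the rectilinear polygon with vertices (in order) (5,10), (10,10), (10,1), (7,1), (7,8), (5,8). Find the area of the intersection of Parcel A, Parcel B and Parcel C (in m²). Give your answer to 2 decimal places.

The intersection is the polygon with vertices (7,4), (8,4), (8,3), (7,3).
By the shoelace formula its area is 1.00.

1.00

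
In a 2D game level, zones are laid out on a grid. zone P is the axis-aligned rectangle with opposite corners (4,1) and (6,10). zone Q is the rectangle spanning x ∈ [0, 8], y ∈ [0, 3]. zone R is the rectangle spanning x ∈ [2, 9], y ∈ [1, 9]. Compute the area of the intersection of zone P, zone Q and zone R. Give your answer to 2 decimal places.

4.00

The intersection is the polygon with vertices (4,1), (4,3), (6,3), (6,1).
By the shoelace formula its area is 4.00.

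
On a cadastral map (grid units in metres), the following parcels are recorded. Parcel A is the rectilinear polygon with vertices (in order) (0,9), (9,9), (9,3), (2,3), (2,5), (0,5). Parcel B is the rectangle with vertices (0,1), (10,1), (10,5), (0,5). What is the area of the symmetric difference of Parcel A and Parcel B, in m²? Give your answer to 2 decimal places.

62.00

|Parcel A| = 50, |Parcel B| = 40, |Parcel A∩Parcel B| = 14.
|Parcel A △ Parcel B| = |Parcel A| + |Parcel B| − 2·|Parcel A∩Parcel B| = 50 + 40 − 28 = 62.00.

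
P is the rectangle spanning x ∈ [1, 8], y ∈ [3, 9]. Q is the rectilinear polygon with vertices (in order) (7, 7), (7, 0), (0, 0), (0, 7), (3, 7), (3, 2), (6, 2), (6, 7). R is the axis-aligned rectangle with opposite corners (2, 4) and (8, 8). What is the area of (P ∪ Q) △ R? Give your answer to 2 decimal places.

|P ∪ Q| = 64.
|(P ∪ Q) ∩ R| = 24.
|(P ∪ Q) △ R| = 64 + 24 − 48 = 40.00.

40.00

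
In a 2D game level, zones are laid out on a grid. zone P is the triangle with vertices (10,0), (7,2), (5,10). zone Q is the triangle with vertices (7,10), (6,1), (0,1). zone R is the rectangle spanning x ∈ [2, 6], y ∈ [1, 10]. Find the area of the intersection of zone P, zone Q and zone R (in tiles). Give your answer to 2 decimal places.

The intersection is the polygon with vertices (5.783,8.435), (6,8), (6,6), (5.487,8.054).
By the shoelace formula its area is 0.62.

0.62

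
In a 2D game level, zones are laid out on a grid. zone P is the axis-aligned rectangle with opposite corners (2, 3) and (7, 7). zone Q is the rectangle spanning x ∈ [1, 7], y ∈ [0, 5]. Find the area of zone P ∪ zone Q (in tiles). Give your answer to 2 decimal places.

40.00

By inclusion–exclusion:
Individual areas: |zone P| = 20, |zone Q| = 30.
|zone P∩zone Q|: x∈[2,7], y∈[3,5] → 5·2 = 10.
|zone P ∪ zone Q| = 50 − 10 = 40.00.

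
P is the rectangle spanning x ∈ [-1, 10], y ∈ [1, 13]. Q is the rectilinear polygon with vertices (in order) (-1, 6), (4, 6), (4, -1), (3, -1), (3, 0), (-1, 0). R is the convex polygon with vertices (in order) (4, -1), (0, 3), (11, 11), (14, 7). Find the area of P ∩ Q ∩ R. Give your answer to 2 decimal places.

11.82

The intersection is the polygon with vertices (4,1), (2,1), (0,3), (4,5.909).
By the shoelace formula its area is 11.82.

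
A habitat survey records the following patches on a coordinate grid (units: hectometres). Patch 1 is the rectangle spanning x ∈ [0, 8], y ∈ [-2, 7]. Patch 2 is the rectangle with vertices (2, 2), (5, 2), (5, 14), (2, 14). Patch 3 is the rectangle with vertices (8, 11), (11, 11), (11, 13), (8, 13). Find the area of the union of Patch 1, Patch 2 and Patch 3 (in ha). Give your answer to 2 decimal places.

99.00

By inclusion–exclusion:
Individual areas: |Patch 1| = 72, |Patch 2| = 36, |Patch 3| = 6.
|Patch 1∩Patch 2|: x∈[2,5], y∈[2,7] → 3·5 = 15.
|Patch 1∩Patch 3| = 0 (no overlap).
|Patch 2∩Patch 3| = 0 (no overlap).
|Patch 1∩Patch 2∩Patch 3| = 0.
|Patch 1 ∪ Patch 2 ∪ Patch 3| = 114 − 15 + 0 = 99.00.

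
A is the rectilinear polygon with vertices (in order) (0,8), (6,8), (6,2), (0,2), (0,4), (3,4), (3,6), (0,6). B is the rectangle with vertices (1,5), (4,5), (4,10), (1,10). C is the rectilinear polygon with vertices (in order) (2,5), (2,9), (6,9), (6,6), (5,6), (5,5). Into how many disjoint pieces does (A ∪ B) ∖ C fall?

2

(A ∪ B) ∖ C splits into 2 disjoint pieces (area 9, area 16).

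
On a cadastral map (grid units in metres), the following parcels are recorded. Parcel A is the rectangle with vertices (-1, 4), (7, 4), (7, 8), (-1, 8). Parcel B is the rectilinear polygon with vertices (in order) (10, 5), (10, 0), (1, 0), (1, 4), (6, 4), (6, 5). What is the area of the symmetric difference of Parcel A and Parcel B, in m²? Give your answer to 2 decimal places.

70.00

|Parcel A| = 32, |Parcel B| = 40, |Parcel A∩Parcel B| = 1.
|Parcel A △ Parcel B| = |Parcel A| + |Parcel B| − 2·|Parcel A∩Parcel B| = 32 + 40 − 2 = 70.00.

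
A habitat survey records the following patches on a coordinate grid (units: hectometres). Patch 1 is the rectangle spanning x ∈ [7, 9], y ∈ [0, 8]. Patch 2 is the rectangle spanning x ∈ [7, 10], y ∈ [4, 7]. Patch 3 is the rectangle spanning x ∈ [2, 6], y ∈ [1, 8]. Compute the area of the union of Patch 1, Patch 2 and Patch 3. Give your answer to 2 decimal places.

By inclusion–exclusion:
Individual areas: |Patch 1| = 16, |Patch 2| = 9, |Patch 3| = 28.
|Patch 1∩Patch 2|: x∈[7,9], y∈[4,7] → 2·3 = 6.
|Patch 1∩Patch 3| = 0 (no overlap).
|Patch 2∩Patch 3| = 0 (no overlap).
|Patch 1∩Patch 2∩Patch 3| = 0.
|Patch 1 ∪ Patch 2 ∪ Patch 3| = 53 − 6 + 0 = 47.00.

47.00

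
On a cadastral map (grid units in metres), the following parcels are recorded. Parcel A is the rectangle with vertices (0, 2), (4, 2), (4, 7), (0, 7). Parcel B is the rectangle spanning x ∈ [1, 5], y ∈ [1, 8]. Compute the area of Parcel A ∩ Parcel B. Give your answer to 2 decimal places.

|Parcel A∩Parcel B|: x∈[1,4], y∈[2,7] → 3·5 = 15.

15.00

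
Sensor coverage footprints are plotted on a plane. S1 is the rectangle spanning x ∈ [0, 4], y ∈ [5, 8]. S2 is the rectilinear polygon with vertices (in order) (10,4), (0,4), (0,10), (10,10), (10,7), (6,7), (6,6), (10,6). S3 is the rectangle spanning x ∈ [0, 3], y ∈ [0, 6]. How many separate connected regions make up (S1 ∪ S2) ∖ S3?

1

(S1 ∪ S2) ∖ S3 is a single connected region.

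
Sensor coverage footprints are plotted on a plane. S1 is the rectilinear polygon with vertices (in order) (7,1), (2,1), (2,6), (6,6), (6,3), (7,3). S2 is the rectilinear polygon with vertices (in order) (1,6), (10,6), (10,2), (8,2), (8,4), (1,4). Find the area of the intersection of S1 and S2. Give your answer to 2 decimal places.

The intersection is the polygon with vertices (2,6), (6,6), (6,4), (2,4).
By the shoelace formula its area is 8.00.

8.00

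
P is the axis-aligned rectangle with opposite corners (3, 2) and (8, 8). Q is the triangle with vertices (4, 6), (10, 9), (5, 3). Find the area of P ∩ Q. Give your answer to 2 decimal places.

9.10

The intersection is the polygon with vertices (8,6.6), (5,3), (4,6), (8,8).
By the shoelace formula its area is 9.10.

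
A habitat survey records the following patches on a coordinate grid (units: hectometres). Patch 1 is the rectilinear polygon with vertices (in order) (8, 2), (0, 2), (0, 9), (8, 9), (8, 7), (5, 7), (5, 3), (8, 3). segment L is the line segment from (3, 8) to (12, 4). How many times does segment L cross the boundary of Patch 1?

The segment meets the boundary at (5.25,7).

1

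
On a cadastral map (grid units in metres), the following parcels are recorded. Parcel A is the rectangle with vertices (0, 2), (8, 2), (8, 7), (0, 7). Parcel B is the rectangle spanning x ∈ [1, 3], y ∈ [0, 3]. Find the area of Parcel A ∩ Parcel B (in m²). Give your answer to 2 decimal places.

|Parcel A∩Parcel B|: x∈[1,3], y∈[2,3] → 2·1 = 2.

2.00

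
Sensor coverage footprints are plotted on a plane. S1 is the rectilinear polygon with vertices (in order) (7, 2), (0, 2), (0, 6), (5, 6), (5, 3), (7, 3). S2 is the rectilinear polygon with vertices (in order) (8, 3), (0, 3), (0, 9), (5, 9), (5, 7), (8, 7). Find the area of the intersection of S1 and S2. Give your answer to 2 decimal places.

15.00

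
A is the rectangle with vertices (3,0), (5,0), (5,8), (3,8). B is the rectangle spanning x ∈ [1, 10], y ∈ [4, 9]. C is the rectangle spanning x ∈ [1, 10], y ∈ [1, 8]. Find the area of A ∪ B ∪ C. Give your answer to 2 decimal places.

By inclusion–exclusion:
Individual areas: |A| = 16, |B| = 45, |C| = 63.
|A∩B|: x∈[3,5], y∈[4,8] → 2·4 = 8.
|A∩C|: x∈[3,5], y∈[1,8] → 2·7 = 14.
|B∩C|: x∈[1,10], y∈[4,8] → 9·4 = 36.
|A∩B∩C| = 8.
|A ∪ B ∪ C| = 124 − 58 + 8 = 74.00.

74.00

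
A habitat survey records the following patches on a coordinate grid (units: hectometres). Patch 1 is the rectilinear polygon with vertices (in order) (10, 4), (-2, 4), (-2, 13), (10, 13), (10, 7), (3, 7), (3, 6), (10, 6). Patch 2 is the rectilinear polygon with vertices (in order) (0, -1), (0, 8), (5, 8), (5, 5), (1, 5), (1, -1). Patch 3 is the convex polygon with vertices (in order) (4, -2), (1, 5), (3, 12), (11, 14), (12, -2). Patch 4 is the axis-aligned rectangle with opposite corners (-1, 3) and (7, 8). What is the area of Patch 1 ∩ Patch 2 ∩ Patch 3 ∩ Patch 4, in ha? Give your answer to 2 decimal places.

The intersection is the polygon with vertices (5,7), (3,7), (3,6), (5,6), (5,5), (1,5), (1.857,8), (5,8).
By the shoelace formula its area is 8.71.

8.71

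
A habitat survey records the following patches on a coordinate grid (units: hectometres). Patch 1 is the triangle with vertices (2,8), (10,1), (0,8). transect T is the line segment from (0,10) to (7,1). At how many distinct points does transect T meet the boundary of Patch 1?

The segment meets the boundary at (3.415,5.61), (1.556,8).

2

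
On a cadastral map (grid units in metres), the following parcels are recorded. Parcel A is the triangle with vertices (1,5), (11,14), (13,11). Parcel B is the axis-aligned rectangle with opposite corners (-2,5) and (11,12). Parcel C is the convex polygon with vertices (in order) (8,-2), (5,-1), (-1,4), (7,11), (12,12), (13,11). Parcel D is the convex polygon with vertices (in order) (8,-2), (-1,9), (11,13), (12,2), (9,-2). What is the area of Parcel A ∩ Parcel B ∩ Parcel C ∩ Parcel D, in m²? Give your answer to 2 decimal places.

16.41

The intersection is the polygon with vertices (1.903,5.452), (1.733,5.66), (7.857,11.171), (11,11.8), (11,10).
By the shoelace formula its area is 16.41.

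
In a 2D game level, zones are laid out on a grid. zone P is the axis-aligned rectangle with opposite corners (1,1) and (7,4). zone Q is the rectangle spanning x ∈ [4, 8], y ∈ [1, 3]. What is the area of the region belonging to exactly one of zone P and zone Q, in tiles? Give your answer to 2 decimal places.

14.00

|zone P∩zone Q|: x∈[4,7], y∈[1,3] → 3·2 = 6.
|zone P △ zone Q| = |zone P| + |zone Q| − 2·|zone P∩zone Q| = 18 + 8 − 12 = 14.00.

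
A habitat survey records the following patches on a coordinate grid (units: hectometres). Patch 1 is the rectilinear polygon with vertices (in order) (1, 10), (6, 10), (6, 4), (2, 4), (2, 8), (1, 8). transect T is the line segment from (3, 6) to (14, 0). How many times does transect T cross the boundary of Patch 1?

The segment meets the boundary at (6,4.364).

1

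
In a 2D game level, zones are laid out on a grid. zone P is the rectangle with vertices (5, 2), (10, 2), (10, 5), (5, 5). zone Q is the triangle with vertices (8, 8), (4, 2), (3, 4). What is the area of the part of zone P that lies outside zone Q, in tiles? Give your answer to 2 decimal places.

14.25

|zone P| = 15, |zone P∩zone Q| = 0.75.
|zone P ∖ zone Q| = |zone P| − |zone P∩zone Q| = 15 − 0.75 = 14.25.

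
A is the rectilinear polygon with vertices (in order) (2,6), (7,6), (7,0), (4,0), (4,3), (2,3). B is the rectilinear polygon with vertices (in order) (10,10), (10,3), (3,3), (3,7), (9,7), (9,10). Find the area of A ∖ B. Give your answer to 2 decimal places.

|A| = 24, |A∩B| = 12.
|A ∖ B| = |A| − |A∩B| = 24 − 12 = 12.00.

12.00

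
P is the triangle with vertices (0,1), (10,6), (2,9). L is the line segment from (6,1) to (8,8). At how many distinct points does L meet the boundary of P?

2

The segment meets the boundary at (7.677,6.871), (7,4.5).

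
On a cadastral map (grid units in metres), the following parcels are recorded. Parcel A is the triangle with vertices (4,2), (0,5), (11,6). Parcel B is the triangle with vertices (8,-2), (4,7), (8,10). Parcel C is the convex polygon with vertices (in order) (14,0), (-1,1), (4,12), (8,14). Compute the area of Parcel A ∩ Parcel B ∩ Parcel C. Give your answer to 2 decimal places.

The intersection is the polygon with vertices (8,4.286), (5.772,3.013), (4.699,5.427), (8,5.727).
By the shoelace formula its area is 5.75.

5.75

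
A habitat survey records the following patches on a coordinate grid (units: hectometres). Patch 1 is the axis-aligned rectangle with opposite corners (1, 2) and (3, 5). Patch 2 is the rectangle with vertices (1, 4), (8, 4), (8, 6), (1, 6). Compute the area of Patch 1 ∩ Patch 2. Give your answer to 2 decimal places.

|Patch 1∩Patch 2|: x∈[1,3], y∈[4,5] → 2·1 = 2.

2.00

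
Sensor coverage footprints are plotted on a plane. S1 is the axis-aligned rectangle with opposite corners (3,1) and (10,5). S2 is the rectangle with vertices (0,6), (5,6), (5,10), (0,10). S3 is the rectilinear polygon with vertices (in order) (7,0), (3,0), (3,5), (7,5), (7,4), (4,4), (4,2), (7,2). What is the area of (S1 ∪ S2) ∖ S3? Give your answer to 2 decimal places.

|S1 ∪ S2| = 48.
|(S1 ∪ S2) ∩ S3| = 10.
|(S1 ∪ S2) ∖ S3| = 48 − 10 = 38.00.

38.00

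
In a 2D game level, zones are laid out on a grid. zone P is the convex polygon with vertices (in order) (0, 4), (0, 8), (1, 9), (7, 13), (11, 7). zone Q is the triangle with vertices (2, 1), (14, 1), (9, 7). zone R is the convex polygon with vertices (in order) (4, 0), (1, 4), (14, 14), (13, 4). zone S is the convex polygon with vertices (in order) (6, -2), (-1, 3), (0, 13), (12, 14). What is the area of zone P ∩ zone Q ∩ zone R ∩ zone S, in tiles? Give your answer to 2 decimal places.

The intersection is the polygon with vertices (9.259,6.69), (9.19,6.506), (8.067,6.2), (9,7).
By the shoelace formula its area is 0.34.

0.34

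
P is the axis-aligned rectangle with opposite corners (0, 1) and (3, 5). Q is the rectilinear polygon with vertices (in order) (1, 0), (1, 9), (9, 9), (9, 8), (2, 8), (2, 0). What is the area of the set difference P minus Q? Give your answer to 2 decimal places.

|P| = 12, |P∩Q| = 4.
|P ∖ Q| = |P| − |P∩Q| = 12 − 4 = 8.00.

8.00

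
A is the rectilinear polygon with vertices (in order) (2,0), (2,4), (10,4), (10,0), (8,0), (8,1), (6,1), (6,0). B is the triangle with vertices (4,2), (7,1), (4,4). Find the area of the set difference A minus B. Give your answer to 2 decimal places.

27.00

|A| = 30, |A∩B| = 3.
|A ∖ B| = |A| − |A∩B| = 30 − 3 = 27.00.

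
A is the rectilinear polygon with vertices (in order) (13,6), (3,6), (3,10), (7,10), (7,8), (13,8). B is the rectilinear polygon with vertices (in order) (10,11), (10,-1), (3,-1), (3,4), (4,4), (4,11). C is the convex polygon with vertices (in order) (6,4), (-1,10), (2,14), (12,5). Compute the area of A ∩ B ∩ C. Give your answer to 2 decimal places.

17.06

The intersection is the polygon with vertices (4,10), (6.444,10), (7,9.5), (7,8), (8.667,8), (10,6.8), (10,6), (4,6).
By the shoelace formula its area is 17.06.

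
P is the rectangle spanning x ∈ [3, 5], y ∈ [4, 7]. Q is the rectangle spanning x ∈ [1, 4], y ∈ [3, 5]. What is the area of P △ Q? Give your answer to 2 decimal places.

|P∩Q|: x∈[3,4], y∈[4,5] → 1·1 = 1.
|P △ Q| = |P| + |Q| − 2·|P∩Q| = 6 + 6 − 2 = 10.00.

10.00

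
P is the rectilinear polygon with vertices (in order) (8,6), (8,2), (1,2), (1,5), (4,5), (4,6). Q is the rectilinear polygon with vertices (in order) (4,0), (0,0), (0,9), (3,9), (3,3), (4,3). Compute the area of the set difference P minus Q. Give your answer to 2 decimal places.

18.00

|P| = 25, |P∩Q| = 7.
|P ∖ Q| = |P| − |P∩Q| = 25 − 7 = 18.00.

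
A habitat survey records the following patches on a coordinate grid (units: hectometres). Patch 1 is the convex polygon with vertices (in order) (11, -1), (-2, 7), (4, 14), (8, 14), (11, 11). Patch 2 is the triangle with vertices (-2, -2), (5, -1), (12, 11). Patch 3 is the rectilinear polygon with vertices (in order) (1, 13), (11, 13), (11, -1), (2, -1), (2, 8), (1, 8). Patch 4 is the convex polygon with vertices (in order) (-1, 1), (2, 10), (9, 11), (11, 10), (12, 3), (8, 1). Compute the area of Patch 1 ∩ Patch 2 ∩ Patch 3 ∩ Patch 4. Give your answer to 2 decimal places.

The intersection is the polygon with vertices (11,9.286), (6.585,1.717), (3.829,3.413), (10.95,10.025), (11,10).
By the shoelace formula its area is 16.99.

16.99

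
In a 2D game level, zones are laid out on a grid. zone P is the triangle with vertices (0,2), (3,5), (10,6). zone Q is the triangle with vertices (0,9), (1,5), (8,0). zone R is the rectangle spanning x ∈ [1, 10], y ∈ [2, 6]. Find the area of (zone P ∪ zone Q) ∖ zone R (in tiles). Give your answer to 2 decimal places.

4.32

|zone P ∪ zone Q| = 18.1926.
|(zone P ∪ zone Q) ∩ zone R| = 13.8704.
|(zone P ∪ zone Q) ∖ zone R| = 18.1926 − 13.8704 = 4.32.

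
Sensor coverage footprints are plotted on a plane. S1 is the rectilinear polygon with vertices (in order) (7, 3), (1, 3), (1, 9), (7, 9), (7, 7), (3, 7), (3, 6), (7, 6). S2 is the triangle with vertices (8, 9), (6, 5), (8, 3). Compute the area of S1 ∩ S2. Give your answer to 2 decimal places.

1.25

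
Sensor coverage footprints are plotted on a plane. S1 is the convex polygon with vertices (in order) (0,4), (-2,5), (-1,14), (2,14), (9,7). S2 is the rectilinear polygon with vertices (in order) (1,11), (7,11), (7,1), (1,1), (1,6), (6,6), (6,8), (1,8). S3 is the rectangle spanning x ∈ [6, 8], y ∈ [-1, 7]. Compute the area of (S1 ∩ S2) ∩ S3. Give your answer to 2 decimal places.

0.83

The region (S1 ∩ S2) ∩ S3 is the polygon with vertices (7,6.333), (6,6), (6,7), (7,7).
By the shoelace formula its area is 0.83.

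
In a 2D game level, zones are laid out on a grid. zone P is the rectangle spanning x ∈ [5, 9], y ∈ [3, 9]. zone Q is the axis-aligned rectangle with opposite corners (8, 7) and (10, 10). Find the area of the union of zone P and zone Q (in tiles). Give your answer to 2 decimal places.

28.00

By inclusion–exclusion:
Individual areas: |zone P| = 24, |zone Q| = 6.
|zone P∩zone Q|: x∈[8,9], y∈[7,9] → 1·2 = 2.
|zone P ∪ zone Q| = 30 − 2 = 28.00.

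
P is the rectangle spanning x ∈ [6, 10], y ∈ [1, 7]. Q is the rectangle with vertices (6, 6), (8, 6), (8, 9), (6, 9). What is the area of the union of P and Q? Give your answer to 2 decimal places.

By inclusion–exclusion:
Individual areas: |P| = 24, |Q| = 6.
|P∩Q|: x∈[6,8], y∈[6,7] → 2·1 = 2.
|P ∪ Q| = 30 − 2 = 28.00.

28.00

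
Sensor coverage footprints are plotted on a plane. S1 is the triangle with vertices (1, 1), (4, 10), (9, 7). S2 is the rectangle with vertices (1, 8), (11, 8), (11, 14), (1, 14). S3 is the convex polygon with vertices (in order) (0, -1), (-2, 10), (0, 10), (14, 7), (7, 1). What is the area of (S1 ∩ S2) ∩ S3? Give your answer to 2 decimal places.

The region (S1 ∩ S2) ∩ S3 is the polygon with vertices (7.333,8), (3.333,8), (3.733,9.2), (6.222,8.667).
By the shoelace formula its area is 2.93.

2.93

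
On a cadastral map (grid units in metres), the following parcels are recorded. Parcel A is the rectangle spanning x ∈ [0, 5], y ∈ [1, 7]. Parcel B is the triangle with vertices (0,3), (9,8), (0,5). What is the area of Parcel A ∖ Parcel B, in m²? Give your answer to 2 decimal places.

|Parcel A| = 30, |Parcel A∩Parcel B| = 7.2222.
|Parcel A ∖ Parcel B| = |Parcel A| − |Parcel A∩Parcel B| = 30 − 7.2222 = 22.78.

22.78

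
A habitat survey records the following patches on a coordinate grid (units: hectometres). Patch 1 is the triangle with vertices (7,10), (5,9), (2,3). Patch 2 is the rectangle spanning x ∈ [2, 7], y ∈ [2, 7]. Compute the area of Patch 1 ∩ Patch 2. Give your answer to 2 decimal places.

1.71

The intersection is the polygon with vertices (4,7), (4.857,7), (2,3).
By the shoelace formula its area is 1.71.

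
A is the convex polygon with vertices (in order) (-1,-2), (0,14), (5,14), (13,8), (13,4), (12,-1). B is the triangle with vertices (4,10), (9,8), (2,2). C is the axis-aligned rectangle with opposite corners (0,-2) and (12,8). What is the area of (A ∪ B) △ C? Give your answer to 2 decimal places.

|A ∪ B| = 182.
|(A ∪ B) ∩ C| = 113.5385.
|(A ∪ B) △ C| = 182 + 120 − 227.0769 = 74.92.

74.92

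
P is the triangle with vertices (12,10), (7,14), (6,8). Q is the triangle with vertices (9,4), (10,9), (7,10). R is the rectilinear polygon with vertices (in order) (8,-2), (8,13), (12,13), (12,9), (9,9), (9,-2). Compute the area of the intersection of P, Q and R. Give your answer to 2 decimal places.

The intersection is the polygon with vertices (9.5,9.167), (9,9), (9,9), (8,8.667), (8,9.667).
By the shoelace formula its area is 0.75.

0.75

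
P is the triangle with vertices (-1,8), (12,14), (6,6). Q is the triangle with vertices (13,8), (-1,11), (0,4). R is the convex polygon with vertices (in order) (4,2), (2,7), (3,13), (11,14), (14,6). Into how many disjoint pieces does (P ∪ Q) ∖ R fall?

(P ∪ Q) ∖ R splits into 2 disjoint pieces (area 17.9069, area 0.2477).

2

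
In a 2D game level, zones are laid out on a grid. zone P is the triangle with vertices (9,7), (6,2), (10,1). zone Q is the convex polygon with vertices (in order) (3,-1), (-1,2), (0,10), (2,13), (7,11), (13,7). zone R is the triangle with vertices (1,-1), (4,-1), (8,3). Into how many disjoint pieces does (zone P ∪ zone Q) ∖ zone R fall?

(zone P ∪ zone Q) ∖ zone R is a single connected region.

1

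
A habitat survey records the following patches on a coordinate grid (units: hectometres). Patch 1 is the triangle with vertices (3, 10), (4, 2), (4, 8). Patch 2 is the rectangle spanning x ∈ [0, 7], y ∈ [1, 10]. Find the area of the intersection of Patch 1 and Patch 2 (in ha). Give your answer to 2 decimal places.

3.00

The intersection is the polygon with vertices (4,8), (4,2), (3,10).
By the shoelace formula its area is 3.00.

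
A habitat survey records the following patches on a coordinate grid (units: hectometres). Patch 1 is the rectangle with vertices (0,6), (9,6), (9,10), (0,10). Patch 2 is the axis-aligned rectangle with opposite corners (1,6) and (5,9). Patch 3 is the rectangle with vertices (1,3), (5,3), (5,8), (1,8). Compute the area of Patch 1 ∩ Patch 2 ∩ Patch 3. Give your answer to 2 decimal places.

The intersection is the polygon with vertices (1,8), (5,8), (5,6), (1,6).
By the shoelace formula its area is 8.00.

8.00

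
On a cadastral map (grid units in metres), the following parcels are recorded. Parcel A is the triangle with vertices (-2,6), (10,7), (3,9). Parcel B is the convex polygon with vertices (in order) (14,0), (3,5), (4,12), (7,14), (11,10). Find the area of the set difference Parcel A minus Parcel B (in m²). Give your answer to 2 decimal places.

|Parcel A| = 15.5, |Parcel A∩Parcel B| = 8.0887.
|Parcel A ∖ Parcel B| = |Parcel A| − |Parcel A∩Parcel B| = 15.5 − 8.0887 = 7.41.

7.41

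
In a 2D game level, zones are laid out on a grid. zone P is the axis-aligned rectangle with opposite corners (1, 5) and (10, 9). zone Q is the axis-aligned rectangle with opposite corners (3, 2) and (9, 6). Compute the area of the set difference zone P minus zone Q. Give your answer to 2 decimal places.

30.00

|zone P∩zone Q|: x∈[3,9], y∈[5,6] → 6·1 = 6.
|zone P| = 36.
|zone P ∖ zone Q| = |zone P| − |zone P∩zone Q| = 36 − 6 = 30.00.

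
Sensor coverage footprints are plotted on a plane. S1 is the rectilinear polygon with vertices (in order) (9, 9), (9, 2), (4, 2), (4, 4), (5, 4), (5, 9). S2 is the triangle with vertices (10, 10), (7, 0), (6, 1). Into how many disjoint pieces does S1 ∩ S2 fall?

S1 ∩ S2 is a single connected region.

1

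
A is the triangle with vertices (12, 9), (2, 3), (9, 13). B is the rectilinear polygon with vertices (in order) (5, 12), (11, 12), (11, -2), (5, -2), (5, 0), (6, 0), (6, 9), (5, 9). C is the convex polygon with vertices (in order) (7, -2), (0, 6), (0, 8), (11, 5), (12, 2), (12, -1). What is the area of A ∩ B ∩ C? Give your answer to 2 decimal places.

The intersection is the polygon with vertices (6,6.364), (7.104,6.062), (6,5.4).
By the shoelace formula its area is 0.53.

0.53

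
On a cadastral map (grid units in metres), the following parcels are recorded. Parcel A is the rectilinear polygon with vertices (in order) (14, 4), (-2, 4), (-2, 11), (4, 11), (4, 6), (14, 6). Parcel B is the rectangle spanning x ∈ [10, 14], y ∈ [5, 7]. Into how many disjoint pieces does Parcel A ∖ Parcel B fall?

Parcel A ∖ Parcel B is a single connected region.

1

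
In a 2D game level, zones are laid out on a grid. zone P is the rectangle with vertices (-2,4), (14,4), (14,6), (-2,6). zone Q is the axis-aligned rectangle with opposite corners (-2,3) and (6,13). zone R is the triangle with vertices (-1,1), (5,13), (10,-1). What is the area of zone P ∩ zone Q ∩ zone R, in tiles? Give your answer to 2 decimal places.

The intersection is the polygon with vertices (6,4), (0.5,4), (1.5,6), (6,6).
By the shoelace formula its area is 10.00.

10.00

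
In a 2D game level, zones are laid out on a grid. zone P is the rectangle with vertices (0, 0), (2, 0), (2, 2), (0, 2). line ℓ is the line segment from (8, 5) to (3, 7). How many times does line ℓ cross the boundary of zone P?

0

The segment lies entirely outside zone P and never meets its boundary.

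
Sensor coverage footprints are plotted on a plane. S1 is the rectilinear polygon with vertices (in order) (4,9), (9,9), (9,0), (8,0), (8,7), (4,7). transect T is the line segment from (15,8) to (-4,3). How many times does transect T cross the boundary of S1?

The segment meets the boundary at (8,6.158), (9,6.421).

2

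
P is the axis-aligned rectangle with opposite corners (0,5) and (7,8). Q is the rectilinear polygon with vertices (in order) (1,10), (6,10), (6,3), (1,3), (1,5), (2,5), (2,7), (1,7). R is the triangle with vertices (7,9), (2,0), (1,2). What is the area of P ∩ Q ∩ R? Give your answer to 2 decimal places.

The intersection is the polygon with vertices (6,7.2), (4.778,5), (3.571,5), (6,7.833).
By the shoelace formula its area is 2.10.

2.10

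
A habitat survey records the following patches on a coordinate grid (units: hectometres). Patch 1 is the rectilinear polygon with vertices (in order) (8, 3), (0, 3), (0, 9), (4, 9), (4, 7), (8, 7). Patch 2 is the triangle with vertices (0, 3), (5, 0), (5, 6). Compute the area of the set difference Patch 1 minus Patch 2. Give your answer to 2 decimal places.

|Patch 1| = 40, |Patch 1∩Patch 2| = 7.5.
|Patch 1 ∖ Patch 2| = |Patch 1| − |Patch 1∩Patch 2| = 40 − 7.5 = 32.50.

32.50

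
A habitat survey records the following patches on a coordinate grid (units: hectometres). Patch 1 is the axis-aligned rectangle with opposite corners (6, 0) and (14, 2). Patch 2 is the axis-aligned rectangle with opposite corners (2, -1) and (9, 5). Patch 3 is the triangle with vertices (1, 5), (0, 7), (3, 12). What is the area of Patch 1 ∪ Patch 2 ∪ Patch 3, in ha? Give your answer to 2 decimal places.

By inclusion–exclusion:
Individual areas: |Patch 1| = 16, |Patch 2| = 42, |Patch 3| = 5.5.
|Patch 1∩Patch 2|: x∈[6,9], y∈[0,2] → 3·2 = 6.
|Patch 1∩Patch 3| = 0.
|Patch 2∩Patch 3| = 0.
|Patch 1∩Patch 2∩Patch 3| = 0.
|Patch 1 ∪ Patch 2 ∪ Patch 3| = 63.5 − 6 + 0 = 57.50.

57.50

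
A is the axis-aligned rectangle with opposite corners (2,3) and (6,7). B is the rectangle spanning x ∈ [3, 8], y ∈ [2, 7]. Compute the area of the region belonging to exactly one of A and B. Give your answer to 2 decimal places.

|A∩B|: x∈[3,6], y∈[3,7] → 3·4 = 12.
|A △ B| = |A| + |B| − 2·|A∩B| = 16 + 25 − 24 = 17.00.

17.00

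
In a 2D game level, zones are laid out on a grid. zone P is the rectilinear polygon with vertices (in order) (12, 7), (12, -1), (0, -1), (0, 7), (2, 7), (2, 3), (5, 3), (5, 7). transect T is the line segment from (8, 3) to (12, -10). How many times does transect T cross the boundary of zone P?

1

The segment meets the boundary at (9.231,-1).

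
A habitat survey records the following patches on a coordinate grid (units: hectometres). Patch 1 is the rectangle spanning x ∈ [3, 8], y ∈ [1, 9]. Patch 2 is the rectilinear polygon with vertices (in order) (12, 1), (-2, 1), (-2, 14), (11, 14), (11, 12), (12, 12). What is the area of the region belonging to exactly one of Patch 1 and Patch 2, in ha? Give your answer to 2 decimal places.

140.00

|Patch 1| = 40, |Patch 2| = 180, |Patch 1∩Patch 2| = 40.
|Patch 1 △ Patch 2| = |Patch 1| + |Patch 2| − 2·|Patch 1∩Patch 2| = 40 + 180 − 80 = 140.00.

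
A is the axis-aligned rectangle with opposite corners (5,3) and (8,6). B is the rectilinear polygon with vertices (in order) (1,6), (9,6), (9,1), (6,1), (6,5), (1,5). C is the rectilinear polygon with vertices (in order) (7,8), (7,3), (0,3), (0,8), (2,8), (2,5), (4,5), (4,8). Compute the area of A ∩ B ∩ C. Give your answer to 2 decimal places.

The intersection is the polygon with vertices (6,3), (6,5), (5,5), (5,6), (7,6), (7,3).
By the shoelace formula its area is 4.00.

4.00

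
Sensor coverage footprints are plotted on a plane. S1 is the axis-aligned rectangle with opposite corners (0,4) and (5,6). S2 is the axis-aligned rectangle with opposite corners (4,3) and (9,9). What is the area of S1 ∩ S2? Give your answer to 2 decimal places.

|S1∩S2|: x∈[4,5], y∈[4,6] → 1·2 = 2.

2.00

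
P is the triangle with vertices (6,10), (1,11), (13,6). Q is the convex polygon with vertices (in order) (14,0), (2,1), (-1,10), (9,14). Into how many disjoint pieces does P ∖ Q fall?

P ∖ Q splits into 2 disjoint pieces (area 0.0088, area 0.1492).

2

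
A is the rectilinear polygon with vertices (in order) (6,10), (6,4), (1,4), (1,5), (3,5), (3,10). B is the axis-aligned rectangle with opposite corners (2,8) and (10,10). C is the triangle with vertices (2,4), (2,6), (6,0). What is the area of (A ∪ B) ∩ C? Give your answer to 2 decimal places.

The region (A ∪ B) ∩ C is the polygon with vertices (2,4), (2,5), (2.667,5), (3.333,4).
By the shoelace formula its area is 1.00.

1.00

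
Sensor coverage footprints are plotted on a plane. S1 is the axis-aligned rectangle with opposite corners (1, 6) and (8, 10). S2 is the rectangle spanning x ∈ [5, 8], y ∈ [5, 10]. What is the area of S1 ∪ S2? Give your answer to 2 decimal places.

31.00

By inclusion–exclusion:
Individual areas: |S1| = 28, |S2| = 15.
|S1∩S2|: x∈[5,8], y∈[6,10] → 3·4 = 12.
|S1 ∪ S2| = 43 − 12 = 31.00.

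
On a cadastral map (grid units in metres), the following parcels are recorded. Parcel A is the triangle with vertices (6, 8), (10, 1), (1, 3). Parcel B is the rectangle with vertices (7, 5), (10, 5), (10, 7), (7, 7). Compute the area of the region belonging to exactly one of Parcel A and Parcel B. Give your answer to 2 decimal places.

32.61

|Parcel A| = 27.5, |Parcel B| = 6, |Parcel A∩Parcel B| = 0.4464.
|Parcel A △ Parcel B| = |Parcel A| + |Parcel B| − 2·|Parcel A∩Parcel B| = 27.5 + 6 − 0.8929 = 32.61.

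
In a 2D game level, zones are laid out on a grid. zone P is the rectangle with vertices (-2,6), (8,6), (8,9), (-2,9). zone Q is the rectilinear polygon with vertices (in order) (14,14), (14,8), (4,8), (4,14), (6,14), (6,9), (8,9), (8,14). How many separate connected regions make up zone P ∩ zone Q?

zone P ∩ zone Q is a single connected region.

1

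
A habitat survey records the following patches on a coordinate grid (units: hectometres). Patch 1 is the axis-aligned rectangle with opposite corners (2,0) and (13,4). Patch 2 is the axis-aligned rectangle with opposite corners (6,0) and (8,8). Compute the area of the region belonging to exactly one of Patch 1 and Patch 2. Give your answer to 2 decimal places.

44.00

|Patch 1∩Patch 2|: x∈[6,8], y∈[0,4] → 2·4 = 8.
|Patch 1 △ Patch 2| = |Patch 1| + |Patch 2| − 2·|Patch 1∩Patch 2| = 44 + 16 − 16 = 44.00.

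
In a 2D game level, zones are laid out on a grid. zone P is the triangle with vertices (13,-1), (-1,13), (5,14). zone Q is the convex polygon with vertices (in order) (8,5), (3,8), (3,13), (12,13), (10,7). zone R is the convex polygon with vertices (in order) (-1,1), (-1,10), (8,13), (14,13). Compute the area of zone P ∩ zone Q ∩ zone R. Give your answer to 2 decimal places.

The intersection is the polygon with vertices (3,11.333), (5.906,12.302), (8.065,8.252), (5.714,6.371), (5.5,6.5), (3,9).
By the shoelace formula its area is 18.59.

18.59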